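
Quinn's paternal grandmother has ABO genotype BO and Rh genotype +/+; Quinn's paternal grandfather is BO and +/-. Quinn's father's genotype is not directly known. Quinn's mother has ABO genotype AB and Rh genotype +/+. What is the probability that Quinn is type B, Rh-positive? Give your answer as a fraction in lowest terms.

Quinn's father's ABO genotype from BO × BO: 1/4 BB, 1/2 BO, 1/4 OO.
Crossing each possibility with the mother AB and summing P(type B): 1/4·1/2 + 1/2·1/2 + 1/4·1/2 = 1/2.
Similarly for Rh via the father's Rh distribution: P(Rh+) = 1.
Independent loci: 1/2 × 1 = 1/2.

1/2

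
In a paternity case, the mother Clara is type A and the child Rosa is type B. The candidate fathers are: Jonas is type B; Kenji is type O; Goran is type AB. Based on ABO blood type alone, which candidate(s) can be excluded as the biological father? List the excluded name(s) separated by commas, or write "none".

Kenji

A candidate is excluded only if no genotype consistent with his phenotype could produce a type B child with a type A mother.
Kenji (type O): no genotype consistent with that phenotype can produce a type-B child with a type-A mother.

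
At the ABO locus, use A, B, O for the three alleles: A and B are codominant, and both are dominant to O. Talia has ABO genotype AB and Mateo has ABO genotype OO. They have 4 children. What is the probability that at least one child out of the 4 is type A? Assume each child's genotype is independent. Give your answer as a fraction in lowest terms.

15/16

ABO cross AB × OO → 1/2 A, 1/2 B.
So P(type A) = 1/2 per child.
P(none) = (1/2)^4 = 1/16; P(at least one) = 1 − 1/16 = 15/16.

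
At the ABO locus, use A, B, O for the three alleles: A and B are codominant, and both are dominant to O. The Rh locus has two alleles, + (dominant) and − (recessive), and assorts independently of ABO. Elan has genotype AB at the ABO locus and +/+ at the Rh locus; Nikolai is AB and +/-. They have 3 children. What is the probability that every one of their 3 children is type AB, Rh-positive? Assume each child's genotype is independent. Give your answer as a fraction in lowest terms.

ABO cross AB × AB → 1/4 A, 1/4 B, 1/2 AB.
Rh cross +/+ × +/- → 1 Rh+; so P(type AB, Rh-positive) = 1/2 × 1 = 1/2 per child.
All 3 independent: (1/2)^3 = 1/8.

1/8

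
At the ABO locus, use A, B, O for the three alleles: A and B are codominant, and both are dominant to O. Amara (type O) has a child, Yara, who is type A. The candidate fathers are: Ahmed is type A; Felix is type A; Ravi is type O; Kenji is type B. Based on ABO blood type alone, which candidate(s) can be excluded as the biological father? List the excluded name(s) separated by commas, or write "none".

A candidate is excluded only if no genotype consistent with his phenotype could produce a type A child with a type O mother.
Ravi (type O): no genotype consistent with that phenotype can produce a type-A child with a type-O mother.
Kenji (type B): no genotype consistent with that phenotype can produce a type-A child with a type-O mother.

Ravi, Kenji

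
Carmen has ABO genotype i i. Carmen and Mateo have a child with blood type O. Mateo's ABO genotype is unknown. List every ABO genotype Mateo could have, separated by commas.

I^A i, I^B i, i i

For each candidate genotype of Mateo, check whether crossing it with i i can produce every observed child phenotype.
  I^A I^A → possible child types {A} ✗
  I^A I^B → possible child types {A, B} ✗
  I^A i → possible child types {O, A} ✓
  I^B I^B → possible child types {B} ✗
  I^B i → possible child types {O, B} ✓
  i i → possible child types {O} ✓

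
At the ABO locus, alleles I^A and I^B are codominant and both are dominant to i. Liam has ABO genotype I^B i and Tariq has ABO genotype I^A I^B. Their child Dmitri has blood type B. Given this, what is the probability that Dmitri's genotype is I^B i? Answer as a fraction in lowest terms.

Cross I^B i × I^A I^B → 1/4 I^A I^B, 1/4 I^A i, 1/4 I^B I^B, 1/4 I^B i.
Type-B genotypes among offspring: I^B I^B (1/4), I^B i (1/4); total 1/2.
P(I^B i | type B) = (1/4) / (1/2) = 1/2.

1/2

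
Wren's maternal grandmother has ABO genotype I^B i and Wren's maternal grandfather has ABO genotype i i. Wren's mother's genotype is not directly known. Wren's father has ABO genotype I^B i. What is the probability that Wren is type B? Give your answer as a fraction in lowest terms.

5/8

Wren's mother's ABO genotype from I^B i × i i: 1/2 I^B i, 1/2 i i.
Crossing each possibility with the father I^B i and summing P(type B): 1/2·3/4 + 1/2·1/2 = 5/8.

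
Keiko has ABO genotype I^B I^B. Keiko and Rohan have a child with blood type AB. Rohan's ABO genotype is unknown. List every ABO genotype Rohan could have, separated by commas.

For each candidate genotype of Rohan, check whether crossing it with I^B I^B can produce every observed child phenotype.
  I^A I^A → possible child types {AB} ✓
  I^A I^B → possible child types {B, AB} ✓
  I^A i → possible child types {B, AB} ✓
  I^B I^B → possible child types {B} ✗
  I^B i → possible child types {B} ✗
  i i → possible child types {B} ✗

I^A I^A, I^A I^B, I^A i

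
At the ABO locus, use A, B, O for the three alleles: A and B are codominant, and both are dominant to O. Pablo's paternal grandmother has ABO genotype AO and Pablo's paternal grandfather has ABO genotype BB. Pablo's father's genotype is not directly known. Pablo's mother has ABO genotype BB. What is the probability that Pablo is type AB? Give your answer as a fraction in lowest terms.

Pablo's father's ABO genotype from AO × BB: 1/2 AB, 1/2 BO.
Crossing each possibility with the mother BB and summing P(type AB): 1/2·1/2 + 1/2·0 = 1/4.

1/4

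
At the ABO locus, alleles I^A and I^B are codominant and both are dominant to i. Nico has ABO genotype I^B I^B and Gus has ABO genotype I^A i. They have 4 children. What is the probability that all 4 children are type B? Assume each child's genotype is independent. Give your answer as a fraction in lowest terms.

1/16

ABO cross I^B I^B × I^A i → 1/2 B, 1/2 AB.
So P(type B) = 1/2 per child.
All 4 independent: (1/2)^4 = 1/16.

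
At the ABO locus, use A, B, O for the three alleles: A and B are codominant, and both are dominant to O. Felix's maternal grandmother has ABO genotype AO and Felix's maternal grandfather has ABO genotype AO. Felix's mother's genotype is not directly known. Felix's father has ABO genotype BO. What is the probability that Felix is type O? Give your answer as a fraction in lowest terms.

Felix's mother's ABO genotype from AO × AO: 1/4 AA, 1/2 AO, 1/4 OO.
Crossing each possibility with the father BO and summing P(type O): 1/4·0 + 1/2·1/4 + 1/4·1/2 = 1/4.

1/4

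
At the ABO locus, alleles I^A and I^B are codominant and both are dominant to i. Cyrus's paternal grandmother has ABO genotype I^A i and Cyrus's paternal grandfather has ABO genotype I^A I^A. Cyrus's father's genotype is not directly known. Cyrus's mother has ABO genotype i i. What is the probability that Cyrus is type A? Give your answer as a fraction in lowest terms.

Cyrus's father's ABO genotype from I^A i × I^A I^A: 1/2 I^A I^A, 1/2 I^A i.
Crossing each possibility with the mother i i and summing P(type A): 1/2·1 + 1/2·1/2 = 3/4.

3/4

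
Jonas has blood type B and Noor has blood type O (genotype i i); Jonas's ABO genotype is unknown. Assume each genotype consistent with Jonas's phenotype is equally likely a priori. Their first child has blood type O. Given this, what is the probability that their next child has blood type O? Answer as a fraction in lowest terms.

Possible genotypes: Jonas ∈ {I^B I^B, I^B i}; Noor ∈ {i i}.
Weight each parental genotype pair by prior × P(type-O child):
  I^B i × i i: posterior weight 1; P(next child type O) = 1/2.
Weighted sum = 1/2.

1/2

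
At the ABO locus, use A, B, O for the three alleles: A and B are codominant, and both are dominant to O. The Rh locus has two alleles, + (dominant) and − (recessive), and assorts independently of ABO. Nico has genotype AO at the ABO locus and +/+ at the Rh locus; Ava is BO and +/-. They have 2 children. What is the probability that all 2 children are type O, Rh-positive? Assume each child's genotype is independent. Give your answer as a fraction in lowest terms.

ABO cross AO × BO → 1/4 O, 1/4 A, 1/4 B, 1/4 AB.
Rh cross +/+ × +/- → 1 Rh+; so P(type O, Rh-positive) = 1/4 × 1 = 1/4 per child.
All 2 independent: (1/4)^2 = 1/16.

1/16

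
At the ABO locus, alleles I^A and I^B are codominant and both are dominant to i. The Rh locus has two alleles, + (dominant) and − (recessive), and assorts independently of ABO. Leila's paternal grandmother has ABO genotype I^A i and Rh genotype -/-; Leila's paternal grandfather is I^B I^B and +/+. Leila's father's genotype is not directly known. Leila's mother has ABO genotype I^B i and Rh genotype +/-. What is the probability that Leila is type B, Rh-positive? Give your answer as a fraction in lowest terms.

Leila's father's ABO genotype from I^A i × I^B I^B: 1/2 I^A I^B, 1/2 I^B i.
Crossing each possibility with the mother I^B i and summing P(type B): 1/2·1/2 + 1/2·3/4 = 5/8.
Similarly for Rh via the father's Rh distribution: P(Rh+) = 3/4.
Independent loci: 5/8 × 3/4 = 15/32.

15/32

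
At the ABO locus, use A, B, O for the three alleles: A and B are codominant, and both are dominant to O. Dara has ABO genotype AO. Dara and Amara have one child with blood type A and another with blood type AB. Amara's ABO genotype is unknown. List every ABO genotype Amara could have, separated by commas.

AB, BO

For each candidate genotype of Amara, check whether crossing it with AO can produce every observed child phenotype.
  AA → possible child types {A} ✗
  AB → possible child types {A, B, AB} ✓
  AO → possible child types {O, A} ✗
  BB → possible child types {B, AB} ✗
  BO → possible child types {O, A, B, AB} ✓
  OO → possible child types {O, A} ✗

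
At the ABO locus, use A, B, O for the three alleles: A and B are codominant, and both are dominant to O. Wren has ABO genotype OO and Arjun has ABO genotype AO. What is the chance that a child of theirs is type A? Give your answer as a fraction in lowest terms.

1/2

ABO cross OO × AO → offspring phenotypes: 1/2 O, 1/2 A.
So P(type A) = 1/2.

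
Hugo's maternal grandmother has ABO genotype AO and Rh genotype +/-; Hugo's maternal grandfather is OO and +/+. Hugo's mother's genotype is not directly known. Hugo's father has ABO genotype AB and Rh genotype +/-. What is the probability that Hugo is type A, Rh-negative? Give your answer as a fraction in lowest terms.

1/16

Hugo's mother's ABO genotype from AO × OO: 1/2 AO, 1/2 OO.
Crossing each possibility with the father AB and summing P(type A): 1/2·1/2 + 1/2·1/2 = 1/2.
Similarly for Rh via the mother's Rh distribution: P(Rh-) = 1/8.
Independent loci: 1/2 × 1/8 = 1/16.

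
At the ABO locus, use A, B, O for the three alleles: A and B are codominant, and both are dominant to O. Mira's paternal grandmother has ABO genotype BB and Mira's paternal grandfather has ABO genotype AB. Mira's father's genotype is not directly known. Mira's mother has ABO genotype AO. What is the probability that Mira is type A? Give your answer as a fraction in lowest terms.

Mira's father's ABO genotype from BB × AB: 1/2 AB, 1/2 BB.
Crossing each possibility with the mother AO and summing P(type A): 1/2·1/2 + 1/2·0 = 1/4.

1/4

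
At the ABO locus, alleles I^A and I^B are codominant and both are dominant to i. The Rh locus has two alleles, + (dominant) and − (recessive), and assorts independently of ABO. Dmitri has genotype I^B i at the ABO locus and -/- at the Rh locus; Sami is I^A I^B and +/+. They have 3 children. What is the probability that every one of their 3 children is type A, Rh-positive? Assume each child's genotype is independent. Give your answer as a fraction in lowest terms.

ABO cross I^B i × I^A I^B → 1/4 A, 1/2 B, 1/4 AB.
Rh cross -/- × +/+ → 1 Rh+; so P(type A, Rh-positive) = 1/4 × 1 = 1/4 per child.
All 3 independent: (1/4)^3 = 1/64.

1/64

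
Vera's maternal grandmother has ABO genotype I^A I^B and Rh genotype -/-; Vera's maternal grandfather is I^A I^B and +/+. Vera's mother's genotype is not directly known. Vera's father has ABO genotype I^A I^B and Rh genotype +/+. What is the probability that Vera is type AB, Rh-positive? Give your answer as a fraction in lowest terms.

Vera's mother's ABO genotype from I^A I^B × I^A I^B: 1/4 I^A I^A, 1/2 I^A I^B, 1/4 I^B I^B.
Crossing each possibility with the father I^A I^B and summing P(type AB): 1/4·1/2 + 1/2·1/2 + 1/4·1/2 = 1/2.
Similarly for Rh via the mother's Rh distribution: P(Rh+) = 1.
Independent loci: 1/2 × 1 = 1/2.

1/2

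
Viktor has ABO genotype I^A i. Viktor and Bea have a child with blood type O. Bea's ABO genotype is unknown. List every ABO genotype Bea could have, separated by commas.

For each candidate genotype of Bea, check whether crossing it with I^A i can produce every observed child phenotype.
  I^A I^A → possible child types {A} ✗
  I^A I^B → possible child types {A, B, AB} ✗
  I^A i → possible child types {O, A} ✓
  I^B I^B → possible child types {B, AB} ✗
  I^B i → possible child types {O, A, B, AB} ✓
  i i → possible child types {O, A} ✓

I^A i, I^B i, i i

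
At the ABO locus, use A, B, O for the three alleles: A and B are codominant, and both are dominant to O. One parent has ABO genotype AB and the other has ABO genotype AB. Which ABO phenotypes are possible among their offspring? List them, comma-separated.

A, B, AB

Gametes from AB × AB give offspring ABO genotypes AA, AB, BB, i.e. phenotypes A, B, AB.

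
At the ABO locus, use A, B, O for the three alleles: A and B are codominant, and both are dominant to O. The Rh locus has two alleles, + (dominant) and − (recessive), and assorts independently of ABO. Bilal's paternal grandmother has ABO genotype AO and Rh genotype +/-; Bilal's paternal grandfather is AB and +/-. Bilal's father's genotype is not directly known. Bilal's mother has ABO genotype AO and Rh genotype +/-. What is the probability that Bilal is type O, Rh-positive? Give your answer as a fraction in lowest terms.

3/32

Bilal's father's ABO genotype from AO × AB: 1/4 AA, 1/4 AB, 1/4 AO, 1/4 BO.
Crossing each possibility with the mother AO and summing P(type O): 1/4·0 + 1/4·0 + 1/4·1/4 + 1/4·1/4 = 1/8.
Similarly for Rh via the father's Rh distribution: P(Rh+) = 3/4.
Independent loci: 1/8 × 3/4 = 3/32.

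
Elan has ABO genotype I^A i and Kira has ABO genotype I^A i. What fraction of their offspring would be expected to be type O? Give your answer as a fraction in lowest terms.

ABO cross I^A i × I^A i → offspring phenotypes: 1/4 O, 3/4 A.
So P(type O) = 1/4.

1/4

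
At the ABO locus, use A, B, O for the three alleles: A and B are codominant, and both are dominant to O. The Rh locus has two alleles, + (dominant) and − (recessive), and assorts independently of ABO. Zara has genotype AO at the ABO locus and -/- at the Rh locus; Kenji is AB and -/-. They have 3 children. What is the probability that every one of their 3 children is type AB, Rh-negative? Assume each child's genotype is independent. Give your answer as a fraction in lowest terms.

ABO cross AO × AB → 1/2 A, 1/4 B, 1/4 AB.
Rh cross -/- × -/- → 1 Rh-; so P(type AB, Rh-negative) = 1/4 × 1 = 1/4 per child.
All 3 independent: (1/4)^3 = 1/64.

1/64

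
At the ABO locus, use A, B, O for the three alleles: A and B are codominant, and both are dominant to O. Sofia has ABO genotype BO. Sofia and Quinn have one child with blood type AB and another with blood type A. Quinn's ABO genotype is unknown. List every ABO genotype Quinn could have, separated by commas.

For each candidate genotype of Quinn, check whether crossing it with BO can produce every observed child phenotype.
  AA → possible child types {A, AB} ✓
  AB → possible child types {A, B, AB} ✓
  AO → possible child types {O, A, B, AB} ✓
  BB → possible child types {B} ✗
  BO → possible child types {O, B} ✗
  OO → possible child types {O, B} ✗

AA, AB, AO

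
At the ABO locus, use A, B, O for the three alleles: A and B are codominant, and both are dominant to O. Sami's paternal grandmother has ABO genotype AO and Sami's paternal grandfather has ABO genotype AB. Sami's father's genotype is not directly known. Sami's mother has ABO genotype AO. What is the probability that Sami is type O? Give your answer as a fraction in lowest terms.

Sami's father's ABO genotype from AO × AB: 1/4 AA, 1/4 AB, 1/4 AO, 1/4 BO.
Crossing each possibility with the mother AO and summing P(type O): 1/4·0 + 1/4·0 + 1/4·1/4 + 1/4·1/4 = 1/8.

1/8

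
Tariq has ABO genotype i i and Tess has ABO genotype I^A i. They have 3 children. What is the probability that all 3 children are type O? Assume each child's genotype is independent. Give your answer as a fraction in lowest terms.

ABO cross i i × I^A i → 1/2 O, 1/2 A.
So P(type O) = 1/2 per child.
All 3 independent: (1/2)^3 = 1/8.

1/8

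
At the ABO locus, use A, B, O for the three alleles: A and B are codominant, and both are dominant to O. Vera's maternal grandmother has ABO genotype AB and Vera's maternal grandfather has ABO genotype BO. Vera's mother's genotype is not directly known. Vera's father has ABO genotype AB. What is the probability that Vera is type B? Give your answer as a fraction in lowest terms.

3/8

Vera's mother's ABO genotype from AB × BO: 1/4 AB, 1/4 AO, 1/4 BB, 1/4 BO.
Crossing each possibility with the father AB and summing P(type B): 1/4·1/4 + 1/4·1/4 + 1/4·1/2 + 1/4·1/2 = 3/8.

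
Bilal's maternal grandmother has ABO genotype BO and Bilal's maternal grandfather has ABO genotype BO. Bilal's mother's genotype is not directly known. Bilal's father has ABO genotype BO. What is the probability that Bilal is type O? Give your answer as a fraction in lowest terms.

Bilal's mother's ABO genotype from BO × BO: 1/4 BB, 1/2 BO, 1/4 OO.
Crossing each possibility with the father BO and summing P(type O): 1/4·0 + 1/2·1/4 + 1/4·1/2 = 1/4.

1/4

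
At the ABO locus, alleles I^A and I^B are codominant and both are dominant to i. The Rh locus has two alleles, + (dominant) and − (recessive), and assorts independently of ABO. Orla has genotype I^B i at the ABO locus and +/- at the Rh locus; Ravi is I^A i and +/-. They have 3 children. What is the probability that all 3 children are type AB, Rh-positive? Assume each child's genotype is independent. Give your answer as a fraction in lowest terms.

27/4096

ABO cross I^B i × I^A i → 1/4 O, 1/4 A, 1/4 B, 1/4 AB.
Rh cross +/- × +/- → 3/4 Rh+, 1/4 Rh-; so P(type AB, Rh-positive) = 1/4 × 3/4 = 3/16 per child.
All 3 independent: (3/16)^3 = 27/4096.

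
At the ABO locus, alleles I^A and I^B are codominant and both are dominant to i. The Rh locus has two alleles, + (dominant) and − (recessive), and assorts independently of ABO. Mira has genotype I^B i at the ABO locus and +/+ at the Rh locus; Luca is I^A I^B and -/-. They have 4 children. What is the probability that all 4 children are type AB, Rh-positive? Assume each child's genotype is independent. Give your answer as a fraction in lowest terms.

1/256

ABO cross I^B i × I^A I^B → 1/4 A, 1/2 B, 1/4 AB.
Rh cross +/+ × -/- → 1 Rh+; so P(type AB, Rh-positive) = 1/4 × 1 = 1/4 per child.
All 4 independent: (1/4)^4 = 1/256.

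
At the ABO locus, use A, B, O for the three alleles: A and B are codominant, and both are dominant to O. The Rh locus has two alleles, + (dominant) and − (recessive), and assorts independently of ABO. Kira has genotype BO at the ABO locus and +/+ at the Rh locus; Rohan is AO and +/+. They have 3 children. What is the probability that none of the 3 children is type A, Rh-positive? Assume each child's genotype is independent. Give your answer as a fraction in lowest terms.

27/64

ABO cross BO × AO → 1/4 O, 1/4 A, 1/4 B, 1/4 AB.
Rh cross +/+ × +/+ → 1 Rh+; so P(type A, Rh-positive) = 1/4 × 1 = 1/4 per child.
P(not type A, Rh-positive) = 3/4 for one child; (3/4)^3 = 27/64.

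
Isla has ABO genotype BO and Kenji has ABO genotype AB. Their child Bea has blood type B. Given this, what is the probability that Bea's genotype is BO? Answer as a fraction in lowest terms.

1/2

Cross BO × AB → 1/4 AB, 1/4 AO, 1/4 BB, 1/4 BO.
Type-B genotypes among offspring: BB (1/4), BO (1/4); total 1/2.
P(BO | type B) = (1/4) / (1/2) = 1/2.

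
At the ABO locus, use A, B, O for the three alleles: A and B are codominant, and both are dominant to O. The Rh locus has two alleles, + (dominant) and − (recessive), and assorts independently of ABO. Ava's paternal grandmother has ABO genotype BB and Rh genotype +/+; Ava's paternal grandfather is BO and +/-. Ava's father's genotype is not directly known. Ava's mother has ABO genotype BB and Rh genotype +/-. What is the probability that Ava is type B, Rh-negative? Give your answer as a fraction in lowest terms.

Ava's father's ABO genotype from BB × BO: 1/2 BB, 1/2 BO.
Crossing each possibility with the mother BB and summing P(type B): 1/2·1 + 1/2·1 = 1.
Similarly for Rh via the father's Rh distribution: P(Rh-) = 1/8.
Independent loci: 1 × 1/8 = 1/8.

1/8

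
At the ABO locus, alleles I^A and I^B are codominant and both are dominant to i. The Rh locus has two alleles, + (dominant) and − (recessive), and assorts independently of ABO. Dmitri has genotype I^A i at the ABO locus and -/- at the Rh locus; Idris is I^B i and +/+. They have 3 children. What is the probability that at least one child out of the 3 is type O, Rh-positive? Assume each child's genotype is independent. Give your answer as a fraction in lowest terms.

37/64

ABO cross I^A i × I^B i → 1/4 O, 1/4 A, 1/4 B, 1/4 AB.
Rh cross -/- × +/+ → 1 Rh+; so P(type O, Rh-positive) = 1/4 × 1 = 1/4 per child.
P(none) = (3/4)^3 = 27/64; P(at least one) = 1 − 27/64 = 37/64.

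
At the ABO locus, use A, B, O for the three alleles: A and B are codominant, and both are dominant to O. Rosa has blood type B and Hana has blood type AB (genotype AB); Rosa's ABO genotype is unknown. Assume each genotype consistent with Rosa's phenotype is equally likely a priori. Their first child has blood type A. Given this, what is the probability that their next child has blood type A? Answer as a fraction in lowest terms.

Possible genotypes: Rosa ∈ {BB, BO}; Hana ∈ {AB}.
Weight each parental genotype pair by prior × P(type-A child):
  BO × AB: posterior weight 1; P(next child type A) = 1/4.
Weighted sum = 1/4.

1/4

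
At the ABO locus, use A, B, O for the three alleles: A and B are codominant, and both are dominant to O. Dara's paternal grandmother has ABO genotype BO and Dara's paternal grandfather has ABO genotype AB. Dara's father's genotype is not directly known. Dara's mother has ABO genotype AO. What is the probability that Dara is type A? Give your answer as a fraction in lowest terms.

Dara's father's ABO genotype from BO × AB: 1/4 AB, 1/4 AO, 1/4 BB, 1/4 BO.
Crossing each possibility with the mother AO and summing P(type A): 1/4·1/2 + 1/4·3/4 + 1/4·0 + 1/4·1/4 = 3/8.

3/8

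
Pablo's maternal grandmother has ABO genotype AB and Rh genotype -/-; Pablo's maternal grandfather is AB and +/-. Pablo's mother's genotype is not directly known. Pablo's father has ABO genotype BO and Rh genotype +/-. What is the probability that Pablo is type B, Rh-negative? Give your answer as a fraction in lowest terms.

3/16

Pablo's mother's ABO genotype from AB × AB: 1/4 AA, 1/2 AB, 1/4 BB.
Crossing each possibility with the father BO and summing P(type B): 1/4·0 + 1/2·1/2 + 1/4·1 = 1/2.
Similarly for Rh via the mother's Rh distribution: P(Rh-) = 3/8.
Independent loci: 1/2 × 3/8 = 3/16.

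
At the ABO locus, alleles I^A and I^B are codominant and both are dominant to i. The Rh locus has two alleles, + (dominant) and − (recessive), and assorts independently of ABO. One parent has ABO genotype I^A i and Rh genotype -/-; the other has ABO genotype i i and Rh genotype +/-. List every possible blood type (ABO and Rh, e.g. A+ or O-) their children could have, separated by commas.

Gametes from I^A i × i i give offspring ABO genotypes I^A i, i i, i.e. phenotypes O, A.
Rh cross -/- × +/- → phenotypes Rh+, Rh-.
Combining independently: O+, O-, A+, A-.

O+, O-, A+, A-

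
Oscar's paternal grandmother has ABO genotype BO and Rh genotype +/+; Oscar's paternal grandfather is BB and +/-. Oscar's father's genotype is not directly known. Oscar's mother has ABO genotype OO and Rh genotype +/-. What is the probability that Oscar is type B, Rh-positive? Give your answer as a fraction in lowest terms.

Oscar's father's ABO genotype from BO × BB: 1/2 BB, 1/2 BO.
Crossing each possibility with the mother OO and summing P(type B): 1/2·1 + 1/2·1/2 = 3/4.
Similarly for Rh via the father's Rh distribution: P(Rh+) = 7/8.
Independent loci: 3/4 × 7/8 = 21/32.

21/32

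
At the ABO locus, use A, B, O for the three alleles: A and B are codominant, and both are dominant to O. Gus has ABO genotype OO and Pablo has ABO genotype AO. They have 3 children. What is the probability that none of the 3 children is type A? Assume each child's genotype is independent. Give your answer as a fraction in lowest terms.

1/8

ABO cross OO × AO → 1/2 O, 1/2 A.
So P(type A) = 1/2 per child.
P(not type A) = 1/2 for one child; (1/2)^3 = 1/8.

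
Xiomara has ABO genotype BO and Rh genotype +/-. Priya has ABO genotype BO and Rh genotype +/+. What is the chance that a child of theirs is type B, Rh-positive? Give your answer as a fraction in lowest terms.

ABO cross BO × BO → offspring phenotypes: 1/4 O, 3/4 B.
Rh cross +/- × +/+ → 1 Rh+.
Independent loci: P(type B, Rh-positive) = 3/4 × 1 = 3/4.

3/4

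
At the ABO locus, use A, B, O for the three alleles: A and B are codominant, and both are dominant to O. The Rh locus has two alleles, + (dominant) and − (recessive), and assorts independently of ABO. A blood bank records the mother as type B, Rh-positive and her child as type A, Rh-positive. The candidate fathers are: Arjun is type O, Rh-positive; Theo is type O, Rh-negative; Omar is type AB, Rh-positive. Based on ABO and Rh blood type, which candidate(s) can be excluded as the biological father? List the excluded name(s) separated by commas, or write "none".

A candidate is excluded only if no genotype consistent with his phenotype could produce a type A, Rh-positive child with a type B, Rh-positive mother.
Arjun (type O, Rh+): no genotype consistent with that phenotype can produce a type-A Rh+ child with a type-B mother.
Theo (type O, Rh-): no genotype consistent with that phenotype can produce a type-A Rh+ child with a type-B mother.

Arjun, Theo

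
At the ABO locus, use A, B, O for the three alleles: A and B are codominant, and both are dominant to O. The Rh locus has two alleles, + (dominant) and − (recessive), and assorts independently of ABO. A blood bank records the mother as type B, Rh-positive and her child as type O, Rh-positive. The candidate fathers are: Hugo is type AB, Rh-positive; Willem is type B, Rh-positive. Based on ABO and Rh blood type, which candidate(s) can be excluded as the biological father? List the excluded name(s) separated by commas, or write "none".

Hugo

A candidate is excluded only if no genotype consistent with his phenotype could produce a type O, Rh-positive child with a type B, Rh-positive mother.
Hugo (type AB, Rh+): no genotype consistent with that phenotype can produce a type-O Rh+ child with a type-B mother.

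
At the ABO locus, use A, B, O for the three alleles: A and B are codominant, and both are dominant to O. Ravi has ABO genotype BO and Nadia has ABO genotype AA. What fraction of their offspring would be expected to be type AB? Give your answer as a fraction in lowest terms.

ABO cross BO × AA → offspring phenotypes: 1/2 A, 1/2 AB.
So P(type AB) = 1/2.

1/2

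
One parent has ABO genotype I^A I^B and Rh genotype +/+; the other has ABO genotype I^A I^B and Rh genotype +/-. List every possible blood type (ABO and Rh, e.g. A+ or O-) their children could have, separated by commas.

Gametes from I^A I^B × I^A I^B give offspring ABO genotypes I^A I^A, I^A I^B, I^B I^B, i.e. phenotypes A, B, AB.
Rh cross +/+ × +/- → phenotypes Rh+.
Combining independently: A+, B+, AB+.

A+, B+, AB+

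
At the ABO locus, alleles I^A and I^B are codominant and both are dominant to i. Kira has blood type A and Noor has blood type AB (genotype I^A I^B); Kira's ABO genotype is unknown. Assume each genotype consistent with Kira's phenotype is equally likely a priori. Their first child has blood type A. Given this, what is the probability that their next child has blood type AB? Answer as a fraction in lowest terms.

Possible genotypes: Kira ∈ {I^A I^A, I^A i}; Noor ∈ {I^A I^B}.
Weight each parental genotype pair by prior × P(type-A child):
  I^A I^A × I^A I^B: posterior weight 1/2; P(next child type AB) = 1/2.
  I^A i × I^A I^B: posterior weight 1/2; P(next child type AB) = 1/4.
Weighted sum = 3/8.

3/8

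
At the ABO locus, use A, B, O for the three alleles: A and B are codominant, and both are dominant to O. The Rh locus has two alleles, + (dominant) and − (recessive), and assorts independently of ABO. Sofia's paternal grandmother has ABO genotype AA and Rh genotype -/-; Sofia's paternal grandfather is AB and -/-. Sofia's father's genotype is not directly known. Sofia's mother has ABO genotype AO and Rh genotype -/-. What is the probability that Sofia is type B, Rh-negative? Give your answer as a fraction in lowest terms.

Sofia's father's ABO genotype from AA × AB: 1/2 AA, 1/2 AB.
Crossing each possibility with the mother AO and summing P(type B): 1/2·0 + 1/2·1/4 = 1/8.
Similarly for Rh via the father's Rh distribution: P(Rh-) = 1.
Independent loci: 1/8 × 1 = 1/8.

1/8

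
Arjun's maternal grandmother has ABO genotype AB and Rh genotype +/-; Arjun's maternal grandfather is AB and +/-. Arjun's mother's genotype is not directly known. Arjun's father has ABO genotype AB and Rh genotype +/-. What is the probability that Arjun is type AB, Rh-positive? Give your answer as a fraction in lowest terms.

3/8

Arjun's mother's ABO genotype from AB × AB: 1/4 AA, 1/2 AB, 1/4 BB.
Crossing each possibility with the father AB and summing P(type AB): 1/4·1/2 + 1/2·1/2 + 1/4·1/2 = 1/2.
Similarly for Rh via the mother's Rh distribution: P(Rh+) = 3/4.
Independent loci: 1/2 × 3/4 = 3/8.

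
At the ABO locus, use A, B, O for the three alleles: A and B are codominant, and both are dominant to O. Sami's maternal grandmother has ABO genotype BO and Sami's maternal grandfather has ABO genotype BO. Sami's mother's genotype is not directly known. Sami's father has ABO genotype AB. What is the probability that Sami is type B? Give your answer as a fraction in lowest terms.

1/2

Sami's mother's ABO genotype from BO × BO: 1/4 BB, 1/2 BO, 1/4 OO.
Crossing each possibility with the father AB and summing P(type B): 1/4·1/2 + 1/2·1/2 + 1/4·1/2 = 1/2.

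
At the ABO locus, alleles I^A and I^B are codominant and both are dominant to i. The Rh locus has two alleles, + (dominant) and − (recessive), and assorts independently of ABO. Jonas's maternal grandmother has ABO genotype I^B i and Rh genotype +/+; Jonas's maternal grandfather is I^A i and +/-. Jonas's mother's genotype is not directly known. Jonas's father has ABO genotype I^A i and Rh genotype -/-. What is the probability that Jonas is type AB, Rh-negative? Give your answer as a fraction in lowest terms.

1/32

Jonas's mother's ABO genotype from I^B i × I^A i: 1/4 I^A I^B, 1/4 I^A i, 1/4 I^B i, 1/4 i i.
Crossing each possibility with the father I^A i and summing P(type AB): 1/4·1/4 + 1/4·0 + 1/4·1/4 + 1/4·0 = 1/8.
Similarly for Rh via the mother's Rh distribution: P(Rh-) = 1/4.
Independent loci: 1/8 × 1/4 = 1/32.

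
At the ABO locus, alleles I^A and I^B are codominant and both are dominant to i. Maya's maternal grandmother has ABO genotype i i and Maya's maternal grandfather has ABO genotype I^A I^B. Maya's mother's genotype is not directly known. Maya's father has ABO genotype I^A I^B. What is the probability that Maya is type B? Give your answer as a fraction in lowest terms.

Maya's mother's ABO genotype from i i × I^A I^B: 1/2 I^A i, 1/2 I^B i.
Crossing each possibility with the father I^A I^B and summing P(type B): 1/2·1/4 + 1/2·1/2 = 3/8.

3/8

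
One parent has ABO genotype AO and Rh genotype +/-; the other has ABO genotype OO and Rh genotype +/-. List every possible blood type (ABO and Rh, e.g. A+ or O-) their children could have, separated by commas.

O+, O-, A+, A-

Gametes from AO × OO give offspring ABO genotypes AO, OO, i.e. phenotypes O, A.
Rh cross +/- × +/- → phenotypes Rh+, Rh-.
Combining independently: O+, O-, A+, A-.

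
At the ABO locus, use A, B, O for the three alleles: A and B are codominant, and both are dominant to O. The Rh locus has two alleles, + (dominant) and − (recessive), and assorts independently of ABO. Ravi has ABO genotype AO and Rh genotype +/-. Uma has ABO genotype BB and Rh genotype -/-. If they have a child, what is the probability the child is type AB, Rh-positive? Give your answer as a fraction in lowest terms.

ABO cross AO × BB → offspring phenotypes: 1/2 B, 1/2 AB.
Rh cross +/- × -/- → 1/2 Rh+, 1/2 Rh-.
Independent loci: P(type AB, Rh-positive) = 1/2 × 1/2 = 1/4.

1/4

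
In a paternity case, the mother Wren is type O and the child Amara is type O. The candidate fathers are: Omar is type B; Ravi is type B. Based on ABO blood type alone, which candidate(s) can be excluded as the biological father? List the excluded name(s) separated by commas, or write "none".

none

A candidate is excluded only if no genotype consistent with his phenotype could produce a type O child with a type O mother.
Every candidate has at least one consistent genotype combination, so none can be excluded.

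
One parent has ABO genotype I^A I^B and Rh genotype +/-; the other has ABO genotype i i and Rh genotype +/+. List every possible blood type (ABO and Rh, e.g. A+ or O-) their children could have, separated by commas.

Gametes from I^A I^B × i i give offspring ABO genotypes I^A i, I^B i, i.e. phenotypes A, B.
Rh cross +/- × +/+ → phenotypes Rh+.
Combining independently: A+, B+.

A+, B+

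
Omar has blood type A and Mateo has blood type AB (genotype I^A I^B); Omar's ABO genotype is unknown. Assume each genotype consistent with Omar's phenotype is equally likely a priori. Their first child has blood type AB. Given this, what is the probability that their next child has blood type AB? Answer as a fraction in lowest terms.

5/12

Possible genotypes: Omar ∈ {I^A I^A, I^A i}; Mateo ∈ {I^A I^B}.
Weight each parental genotype pair by prior × P(type-AB child):
  I^A I^A × I^A I^B: posterior weight 2/3; P(next child type AB) = 1/2.
  I^A i × I^A I^B: posterior weight 1/3; P(next child type AB) = 1/4.
Weighted sum = 5/12.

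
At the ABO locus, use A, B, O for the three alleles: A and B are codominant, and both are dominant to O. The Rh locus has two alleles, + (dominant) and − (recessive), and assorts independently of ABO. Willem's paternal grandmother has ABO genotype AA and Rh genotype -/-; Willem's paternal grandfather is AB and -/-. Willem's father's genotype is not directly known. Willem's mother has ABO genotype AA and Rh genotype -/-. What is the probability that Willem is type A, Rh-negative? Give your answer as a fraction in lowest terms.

3/4

Willem's father's ABO genotype from AA × AB: 1/2 AA, 1/2 AB.
Crossing each possibility with the mother AA and summing P(type A): 1/2·1 + 1/2·1/2 = 3/4.
Similarly for Rh via the father's Rh distribution: P(Rh-) = 1.
Independent loci: 3/4 × 1 = 3/4.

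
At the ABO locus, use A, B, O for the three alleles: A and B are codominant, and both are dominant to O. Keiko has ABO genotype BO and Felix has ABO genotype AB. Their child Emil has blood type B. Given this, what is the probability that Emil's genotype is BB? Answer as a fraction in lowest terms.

1/2

Cross BO × AB → 1/4 AB, 1/4 AO, 1/4 BB, 1/4 BO.
Type-B genotypes among offspring: BB (1/4), BO (1/4); total 1/2.
P(BB | type B) = (1/4) / (1/2) = 1/2.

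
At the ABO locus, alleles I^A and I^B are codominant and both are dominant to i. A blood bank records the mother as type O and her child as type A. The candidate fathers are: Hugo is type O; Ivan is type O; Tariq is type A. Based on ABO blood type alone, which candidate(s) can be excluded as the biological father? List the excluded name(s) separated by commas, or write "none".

Hugo, Ivan

A candidate is excluded only if no genotype consistent with his phenotype could produce a type A child with a type O mother.
Hugo (type O): no genotype consistent with that phenotype can produce a type-A child with a type-O mother.
Ivan (type O): no genotype consistent with that phenotype can produce a type-A child with a type-O mother.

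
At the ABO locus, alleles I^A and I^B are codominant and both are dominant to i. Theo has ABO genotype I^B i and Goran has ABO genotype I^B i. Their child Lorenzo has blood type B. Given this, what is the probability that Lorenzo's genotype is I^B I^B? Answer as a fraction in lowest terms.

Cross I^B i × I^B i → 1/4 I^B I^B, 1/2 I^B i, 1/4 i i.
Type-B genotypes among offspring: I^B I^B (1/4), I^B i (1/2); total 3/4.
P(I^B I^B | type B) = (1/4) / (3/4) = 1/3.

1/3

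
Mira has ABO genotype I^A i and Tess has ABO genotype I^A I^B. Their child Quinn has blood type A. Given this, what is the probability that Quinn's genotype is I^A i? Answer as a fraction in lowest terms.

1/2

Cross I^A i × I^A I^B → 1/4 I^A I^A, 1/4 I^A I^B, 1/4 I^A i, 1/4 I^B i.
Type-A genotypes among offspring: I^A I^A (1/4), I^A i (1/4); total 1/2.
P(I^A i | type A) = (1/4) / (1/2) = 1/2.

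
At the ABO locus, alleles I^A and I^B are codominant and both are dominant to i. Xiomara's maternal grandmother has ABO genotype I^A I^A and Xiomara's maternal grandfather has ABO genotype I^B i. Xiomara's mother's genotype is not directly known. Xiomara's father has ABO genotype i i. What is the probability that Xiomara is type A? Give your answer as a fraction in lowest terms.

Xiomara's mother's ABO genotype from I^A I^A × I^B i: 1/2 I^A I^B, 1/2 I^A i.
Crossing each possibility with the father i i and summing P(type A): 1/2·1/2 + 1/2·1/2 = 1/2.

1/2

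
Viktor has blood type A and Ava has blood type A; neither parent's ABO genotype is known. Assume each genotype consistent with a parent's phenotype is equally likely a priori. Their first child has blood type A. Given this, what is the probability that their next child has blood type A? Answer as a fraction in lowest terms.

19/20

Possible genotypes: Viktor ∈ {I^A I^A, I^A i}; Ava ∈ {I^A I^A, I^A i}.
Weight each parental genotype pair by prior × P(type-A child):
  I^A I^A × I^A I^A: posterior weight 4/15; P(next child type A) = 1.
  I^A I^A × I^A i: posterior weight 4/15; P(next child type A) = 1.
  I^A i × I^A I^A: posterior weight 4/15; P(next child type A) = 1.
  I^A i × I^A i: posterior weight 1/5; P(next child type A) = 3/4.
Weighted sum = 19/20.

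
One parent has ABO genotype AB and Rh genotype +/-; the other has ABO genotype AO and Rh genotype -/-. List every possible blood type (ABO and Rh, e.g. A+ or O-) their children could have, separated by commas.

Gametes from AB × AO give offspring ABO genotypes AA, AB, AO, BO, i.e. phenotypes A, B, AB.
Rh cross +/- × -/- → phenotypes Rh+, Rh-.
Combining independently: A+, A-, B+, B-, AB+, AB-.

A+, A-, B+, B-, AB+, AB-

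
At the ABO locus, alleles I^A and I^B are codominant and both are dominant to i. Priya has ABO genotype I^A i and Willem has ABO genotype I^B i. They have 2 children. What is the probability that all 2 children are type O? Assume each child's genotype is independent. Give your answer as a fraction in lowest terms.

ABO cross I^A i × I^B i → 1/4 O, 1/4 A, 1/4 B, 1/4 AB.
So P(type O) = 1/4 per child.
All 2 independent: (1/4)^2 = 1/16.

1/16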